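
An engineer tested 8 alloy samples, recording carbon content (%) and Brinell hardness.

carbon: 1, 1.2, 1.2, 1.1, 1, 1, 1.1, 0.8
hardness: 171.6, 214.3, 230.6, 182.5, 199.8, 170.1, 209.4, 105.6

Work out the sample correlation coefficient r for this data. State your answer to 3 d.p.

n = 8, Σx = 8.4, Σy = 1483.9, Σx² = 8.94, Σy² = 285707.43, Σxy = 1590.95
nΣxy − ΣxΣy = 12727.6 − 12464.76 = 262.84
nΣx² − (Σx)² = 71.52 − 70.56 = 0.96; nΣy² − (Σy)² = 2285659.44 − 2201959.21 = 83700.23
r = 262.84 / √(0.96 × 83700.23) = 262.84 / 283.4647 ≈ 0.927

0.927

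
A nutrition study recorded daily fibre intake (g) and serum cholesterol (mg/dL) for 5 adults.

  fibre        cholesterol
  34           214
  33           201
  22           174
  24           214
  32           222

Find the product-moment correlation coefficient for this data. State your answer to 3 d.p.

n = 5, Σx = 145, Σy = 1025, Σx² = 4329, Σy² = 211553, Σxy = 29977
nΣxy − ΣxΣy = 149885 − 148625 = 1260
nΣx² − (Σx)² = 21645 − 21025 = 620; nΣy² − (Σy)² = 1057765 − 1050625 = 7140
r = 1260 / √(620 × 7140) = 1260 / 2103.9962 ≈ 0.599

0.599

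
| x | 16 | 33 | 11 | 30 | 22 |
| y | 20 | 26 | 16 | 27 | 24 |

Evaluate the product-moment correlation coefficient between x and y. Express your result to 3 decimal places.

0.954

n = 5, Σx = 112, Σy = 113, Σx² = 2850, Σy² = 2637, Σxy = 2692
nΣxy − ΣxΣy = 13460 − 12656 = 804
nΣx² − (Σx)² = 14250 − 12544 = 1706; nΣy² − (Σy)² = 13185 − 12769 = 416
r = 804 / √(1706 × 416) = 804 / 842.4346 ≈ 0.954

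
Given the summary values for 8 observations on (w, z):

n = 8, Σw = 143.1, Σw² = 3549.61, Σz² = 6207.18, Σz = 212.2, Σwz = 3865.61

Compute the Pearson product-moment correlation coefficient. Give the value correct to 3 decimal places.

0.092

r = (nΣwz − ΣwΣz) / √[(nΣw² − (Σw)²)(nΣz² − (Σz)²)]
Numerator: 8×3865.61 − 143.1×212.2 = 559.06
Denominator: √[(28396.88 − 20477.61)(49657.44 − 45028.84)] = √[7919.27 × 4628.6] = 6054.3483
r = 559.06 / 6054.3483 ≈ 0.092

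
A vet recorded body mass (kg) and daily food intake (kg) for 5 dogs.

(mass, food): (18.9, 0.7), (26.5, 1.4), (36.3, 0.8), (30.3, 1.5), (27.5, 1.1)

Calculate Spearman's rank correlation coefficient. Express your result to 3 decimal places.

0.300

Rank mass: 1, 2, 5, 4, 3
Rank food: 1, 4, 2, 5, 3
d = rank(mass) − rank(food): 0, -2, 3, -1, 0; Σd² = 14
ρ = 1 − 6Σd² / [n(n²−1)] = 1 − 6×14 / (5×24) = 1 − 84/120 ≈ 0.300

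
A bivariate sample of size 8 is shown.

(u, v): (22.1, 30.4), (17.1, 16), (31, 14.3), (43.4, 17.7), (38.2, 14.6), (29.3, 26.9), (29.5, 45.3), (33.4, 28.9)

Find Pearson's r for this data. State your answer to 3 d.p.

n = 8, Σu = 244, Σv = 194.1, Σu² = 7928.92, Σv² = 5522.01, Σuv = 5804.42
nΣuv − ΣuΣv = 46435.36 − 47360.4 = -925.04
nΣu² − (Σu)² = 63431.36 − 59536 = 3895.36; nΣv² − (Σv)² = 44176.08 − 37674.81 = 6501.27
r = -925.04 / √(3895.36 × 6501.27) = -925.04 / 5032.3739 ≈ -0.184

-0.184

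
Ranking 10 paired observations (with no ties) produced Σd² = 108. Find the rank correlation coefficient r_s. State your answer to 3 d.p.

ρ = 1 − 6Σd² / [n(n²−1)] = 1 − 6×108 / (10×99)
  = 1 − 648/990 = 1 − 0.6545 ≈ 0.345

0.345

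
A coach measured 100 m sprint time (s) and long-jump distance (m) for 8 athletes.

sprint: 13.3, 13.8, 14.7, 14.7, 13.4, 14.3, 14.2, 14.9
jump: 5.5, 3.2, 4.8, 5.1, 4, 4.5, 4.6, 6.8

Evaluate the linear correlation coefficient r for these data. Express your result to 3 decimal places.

0.479

n = 8, Σx = 113.3, Σy = 38.5, Σx² = 1607.21, Σy² = 193.19, Σxy = 547.43
nΣxy − ΣxΣy = 4379.44 − 4362.05 = 17.39
nΣx² − (Σx)² = 12857.68 − 12836.89 = 20.79; nΣy² − (Σy)² = 1545.52 − 1482.25 = 63.27
r = 17.39 / √(20.79 × 63.27) = 17.39 / 36.2682 ≈ 0.479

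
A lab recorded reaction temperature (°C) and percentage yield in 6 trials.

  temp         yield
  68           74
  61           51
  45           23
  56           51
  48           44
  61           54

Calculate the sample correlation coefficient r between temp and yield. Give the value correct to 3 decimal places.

0.921

n = 6, Σx = 339, Σy = 297, Σx² = 19531, Σy² = 16059, Σxy = 17440
nΣxy − ΣxΣy = 104640 − 100683 = 3957
nΣx² − (Σx)² = 117186 − 114921 = 2265; nΣy² − (Σy)² = 96354 − 88209 = 8145
r = 3957 / √(2265 × 8145) = 3957 / 4295.1630 ≈ 0.921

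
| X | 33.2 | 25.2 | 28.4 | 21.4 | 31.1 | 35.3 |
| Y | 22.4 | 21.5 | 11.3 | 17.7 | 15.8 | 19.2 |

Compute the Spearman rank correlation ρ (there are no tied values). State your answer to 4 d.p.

0.2571

Rank X: 5, 2, 3, 1, 4, 6
Rank Y: 6, 5, 1, 3, 2, 4
d = rank(X) − rank(Y): -1, -3, 2, -2, 2, 2; Σd² = 26
ρ = 1 − 6Σd² / [n(n²−1)] = 1 − 6×26 / (6×35) = 1 − 156/210 ≈ 0.2571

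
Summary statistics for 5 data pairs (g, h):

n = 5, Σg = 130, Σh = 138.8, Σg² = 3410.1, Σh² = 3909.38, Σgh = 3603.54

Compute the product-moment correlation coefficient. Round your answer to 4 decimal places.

-0.1278

r = (nΣgh − ΣgΣh) / √[(nΣg² − (Σg)²)(nΣh² − (Σh)²)]
Numerator: 5×3603.54 − 130×138.8 = -26.3
Denominator: √[(17050.5 − 16900)(19546.9 − 19265.44)] = √[150.5 × 281.46] = 205.8148
r = -26.3 / 205.8148 ≈ -0.1278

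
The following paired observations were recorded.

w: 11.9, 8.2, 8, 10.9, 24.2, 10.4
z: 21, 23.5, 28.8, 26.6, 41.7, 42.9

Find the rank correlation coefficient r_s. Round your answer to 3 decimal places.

-0.029

Rank w: 5, 2, 1, 4, 6, 3
Rank z: 1, 2, 4, 3, 5, 6
d = rank(w) − rank(z): 4, 0, -3, 1, 1, -3; Σd² = 36
ρ = 1 − 6Σd² / [n(n²−1)] = 1 − 6×36 / (6×35) = 1 − 216/210 ≈ -0.029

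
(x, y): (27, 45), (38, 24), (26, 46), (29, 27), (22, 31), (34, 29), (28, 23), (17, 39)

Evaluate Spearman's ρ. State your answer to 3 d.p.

-0.643

Rank x: 4, 8, 3, 6, 2, 7, 5, 1
Rank y: 7, 2, 8, 3, 5, 4, 1, 6
d = rank(x) − rank(y): -3, 6, -5, 3, -3, 3, 4, -5; Σd² = 138
ρ = 1 − 6Σd² / [n(n²−1)] = 1 − 6×138 / (8×63) = 1 − 828/504 ≈ -0.643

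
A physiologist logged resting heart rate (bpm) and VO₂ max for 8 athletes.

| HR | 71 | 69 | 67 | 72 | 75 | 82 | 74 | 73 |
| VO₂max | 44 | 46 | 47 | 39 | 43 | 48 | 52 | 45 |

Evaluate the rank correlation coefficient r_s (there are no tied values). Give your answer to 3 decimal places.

0.119

Rank HR: 3, 2, 1, 4, 7, 8, 6, 5
Rank VO₂max: 3, 5, 6, 1, 2, 7, 8, 4
d = rank(HR) − rank(VO₂max): 0, -3, -5, 3, 5, 1, -2, 1; Σd² = 74
ρ = 1 − 6Σd² / [n(n²−1)] = 1 − 6×74 / (8×63) = 1 − 444/504 ≈ 0.119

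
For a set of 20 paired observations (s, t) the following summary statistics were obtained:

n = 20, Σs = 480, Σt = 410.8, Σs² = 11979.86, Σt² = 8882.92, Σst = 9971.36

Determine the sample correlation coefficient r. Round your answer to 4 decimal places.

r = (nΣst − ΣsΣt) / √[(nΣs² − (Σs)²)(nΣt² − (Σt)²)]
Numerator: 20×9971.36 − 480×410.8 = 2243.2
Denominator: √[(239597.2 − 230400)(177658.4 − 168756.64)] = √[9197.2 × 8901.76] = 9048.2743
r = 2243.2 / 9048.2743 ≈ 0.2479

0.2479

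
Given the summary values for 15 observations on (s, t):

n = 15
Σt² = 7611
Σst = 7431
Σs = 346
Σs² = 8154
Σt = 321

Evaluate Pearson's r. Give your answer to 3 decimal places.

0.074

r = (nΣst − ΣsΣt) / √[(nΣs² − (Σs)²)(nΣt² − (Σt)²)]
Numerator: 15×7431 − 346×321 = 399
Denominator: √[(122310 − 119716)(114165 − 103041)] = √[2594 × 11124] = 5371.7461
r = 399 / 5371.7461 ≈ 0.074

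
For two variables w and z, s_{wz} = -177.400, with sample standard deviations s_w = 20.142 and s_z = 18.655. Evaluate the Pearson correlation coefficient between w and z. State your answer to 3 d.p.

-0.472

r = Cov(w,z) / (s_w · s_z) = -177.400 / (20.142 × 18.655)
  = -177.400 / 375.7490 ≈ -0.472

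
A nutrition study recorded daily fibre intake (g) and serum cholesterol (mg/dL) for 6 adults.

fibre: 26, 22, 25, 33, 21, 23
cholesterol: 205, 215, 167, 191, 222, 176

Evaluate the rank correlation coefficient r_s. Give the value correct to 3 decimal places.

Rank fibre: 5, 2, 4, 6, 1, 3
Rank cholesterol: 4, 5, 1, 3, 6, 2
d = rank(fibre) − rank(cholesterol): 1, -3, 3, 3, -5, 1; Σd² = 54
ρ = 1 − 6Σd² / [n(n²−1)] = 1 − 6×54 / (6×35) = 1 − 324/210 ≈ -0.543

-0.543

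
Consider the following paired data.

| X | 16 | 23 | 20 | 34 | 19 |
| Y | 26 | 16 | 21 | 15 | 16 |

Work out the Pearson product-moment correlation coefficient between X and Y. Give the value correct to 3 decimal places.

-0.676

n = 5, ΣX = 112, ΣY = 94, ΣX² = 2702, ΣY² = 1854, ΣXY = 2018
nΣXY − ΣXΣY = 10090 − 10528 = -438
nΣX² − (ΣX)² = 13510 − 12544 = 966; nΣY² − (ΣY)² = 9270 − 8836 = 434
r = -438 / √(966 × 434) = -438 / 647.4905 ≈ -0.676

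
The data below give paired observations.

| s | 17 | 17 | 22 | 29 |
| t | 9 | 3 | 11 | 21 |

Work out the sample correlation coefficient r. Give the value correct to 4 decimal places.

0.9412

n = 4, Σs = 85, Σt = 44, Σs² = 1903, Σt² = 652, Σst = 1055
nΣst − ΣsΣt = 4220 − 3740 = 480
nΣs² − (Σs)² = 7612 − 7225 = 387; nΣt² − (Σt)² = 2608 − 1936 = 672
r = 480 / √(387 × 672) = 480 / 509.9647 ≈ 0.9412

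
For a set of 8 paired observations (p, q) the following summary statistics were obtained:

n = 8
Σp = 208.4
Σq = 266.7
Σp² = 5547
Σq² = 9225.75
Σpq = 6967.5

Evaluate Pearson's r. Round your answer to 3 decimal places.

r = (nΣpq − ΣpΣq) / √[(nΣp² − (Σp)²)(nΣq² − (Σq)²)]
Numerator: 8×6967.5 − 208.4×266.7 = 159.72
Denominator: √[(44376 − 43430.56)(73806 − 71128.89)] = √[945.44 × 2677.11] = 1590.9264
r = 159.72 / 1590.9264 ≈ 0.100

0.100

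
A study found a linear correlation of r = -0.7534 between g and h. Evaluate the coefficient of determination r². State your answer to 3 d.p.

r² = (-0.7534)² = 0.568

0.568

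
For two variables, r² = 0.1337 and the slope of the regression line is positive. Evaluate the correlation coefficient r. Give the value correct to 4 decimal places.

|r| = √0.1337 = 0.3657
The association is positive, so r = 0.3657.

0.3657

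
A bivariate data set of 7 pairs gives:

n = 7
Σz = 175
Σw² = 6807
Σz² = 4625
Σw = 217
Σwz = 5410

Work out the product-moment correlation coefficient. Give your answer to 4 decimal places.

-0.1061

r = (nΣwz − ΣwΣz) / √[(nΣw² − (Σw)²)(nΣz² − (Σz)²)]
Numerator: 7×5410 − 217×175 = -105
Denominator: √[(47649 − 47089)(32375 − 30625)] = √[560 × 1750] = 989.9495
r = -105 / 989.9495 ≈ -0.1061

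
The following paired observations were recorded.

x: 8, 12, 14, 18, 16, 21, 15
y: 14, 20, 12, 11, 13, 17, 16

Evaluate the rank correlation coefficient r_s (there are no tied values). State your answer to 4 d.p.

Rank x: 1, 2, 3, 6, 5, 7, 4
Rank y: 4, 7, 2, 1, 3, 6, 5
d = rank(x) − rank(y): -3, -5, 1, 5, 2, 1, -1; Σd² = 66
ρ = 1 − 6Σd² / [n(n²−1)] = 1 − 6×66 / (7×48) = 1 − 396/336 ≈ -0.1786

-0.1786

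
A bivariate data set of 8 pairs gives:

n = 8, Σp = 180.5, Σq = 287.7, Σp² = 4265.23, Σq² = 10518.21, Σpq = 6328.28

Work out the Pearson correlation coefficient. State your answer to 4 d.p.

r = (nΣpq − ΣpΣq) / √[(nΣp² − (Σp)²)(nΣq² − (Σq)²)]
Numerator: 8×6328.28 − 180.5×287.7 = -1303.61
Denominator: √[(34121.84 − 32580.25)(84145.68 − 82771.29)] = √[1541.59 × 1374.39] = 1455.5912
r = -1303.61 / 1455.5912 ≈ -0.8956

-0.8956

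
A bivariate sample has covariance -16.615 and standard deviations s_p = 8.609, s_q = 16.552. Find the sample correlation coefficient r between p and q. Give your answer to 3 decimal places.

r = Cov(p,q) / (s_p · s_q) = -16.615 / (8.609 × 16.552)
  = -16.615 / 142.4962 ≈ -0.117

-0.117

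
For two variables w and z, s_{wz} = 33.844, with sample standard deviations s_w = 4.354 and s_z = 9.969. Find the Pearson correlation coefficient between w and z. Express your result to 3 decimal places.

r = Cov(w,z) / (s_w · s_z) = 33.844 / (4.354 × 9.969)
  = 33.844 / 43.4050 ≈ 0.780

0.780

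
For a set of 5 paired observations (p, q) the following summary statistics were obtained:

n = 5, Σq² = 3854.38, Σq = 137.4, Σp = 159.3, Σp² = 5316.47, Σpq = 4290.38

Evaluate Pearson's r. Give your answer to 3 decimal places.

r = (nΣpq − ΣpΣq) / √[(nΣp² − (Σp)²)(nΣq² − (Σq)²)]
Numerator: 5×4290.38 − 159.3×137.4 = -435.92
Denominator: √[(26582.35 − 25376.49)(19271.9 − 18878.76)] = √[1205.86 × 393.14] = 688.5287
r = -435.92 / 688.5287 ≈ -0.633

-0.633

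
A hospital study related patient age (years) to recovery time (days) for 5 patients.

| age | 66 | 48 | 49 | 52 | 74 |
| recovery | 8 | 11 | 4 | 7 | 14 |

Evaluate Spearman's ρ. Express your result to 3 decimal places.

0.400

Rank age: 4, 1, 2, 3, 5
Rank recovery: 3, 4, 1, 2, 5
d = rank(age) − rank(recovery): 1, -3, 1, 1, 0; Σd² = 12
ρ = 1 − 6Σd² / [n(n²−1)] = 1 − 6×12 / (5×24) = 1 − 72/120 ≈ 0.400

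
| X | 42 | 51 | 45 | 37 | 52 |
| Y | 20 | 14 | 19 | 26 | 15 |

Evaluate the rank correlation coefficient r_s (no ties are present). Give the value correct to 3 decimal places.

-0.900

Rank X: 2, 4, 3, 1, 5
Rank Y: 4, 1, 3, 5, 2
d = rank(X) − rank(Y): -2, 3, 0, -4, 3; Σd² = 38
ρ = 1 − 6Σd² / [n(n²−1)] = 1 − 6×38 / (5×24) = 1 − 228/120 ≈ -0.900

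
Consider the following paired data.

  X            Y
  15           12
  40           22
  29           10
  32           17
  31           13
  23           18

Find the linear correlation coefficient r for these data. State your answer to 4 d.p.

n = 6, ΣX = 170, ΣY = 92, ΣX² = 5180, ΣY² = 1510, ΣXY = 2711
nΣXY − ΣXΣY = 16266 − 15640 = 626
nΣX² − (ΣX)² = 31080 − 28900 = 2180; nΣY² − (ΣY)² = 9060 − 8464 = 596
r = 626 / √(2180 × 596) = 626 / 1139.8596 ≈ 0.5492

0.5492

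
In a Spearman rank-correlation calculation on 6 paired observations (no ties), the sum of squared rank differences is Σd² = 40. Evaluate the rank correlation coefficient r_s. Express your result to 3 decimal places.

ρ = 1 − 6Σd² / [n(n²−1)] = 1 − 6×40 / (6×35)
  = 1 − 240/210 = 1 − 1.1429 ≈ -0.143

-0.143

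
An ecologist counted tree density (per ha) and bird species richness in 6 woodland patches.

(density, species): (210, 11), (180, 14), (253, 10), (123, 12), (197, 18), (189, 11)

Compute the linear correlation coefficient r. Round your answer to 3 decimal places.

-0.210

n = 6, Σx = 1152, Σy = 76, Σx² = 230168, Σy² = 1006, Σxy = 14461
nΣxy − ΣxΣy = 86766 − 87552 = -786
nΣx² − (Σx)² = 1381008 − 1327104 = 53904; nΣy² − (Σy)² = 6036 − 5776 = 260
r = -786 / √(53904 × 260) = -786 / 3743.6667 ≈ -0.210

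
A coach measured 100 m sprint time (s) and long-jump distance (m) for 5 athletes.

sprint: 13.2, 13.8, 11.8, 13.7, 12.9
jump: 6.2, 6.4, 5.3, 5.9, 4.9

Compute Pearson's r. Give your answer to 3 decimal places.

0.666

n = 5, Σx = 65.4, Σy = 28.7, Σx² = 858.02, Σy² = 166.31, Σxy = 376.74
nΣxy − ΣxΣy = 1883.7 − 1876.98 = 6.72
nΣx² − (Σx)² = 4290.1 − 4277.16 = 12.94; nΣy² − (Σy)² = 831.55 − 823.69 = 7.86
r = 6.72 / √(12.94 × 7.86) = 6.72 / 10.0851 ≈ 0.666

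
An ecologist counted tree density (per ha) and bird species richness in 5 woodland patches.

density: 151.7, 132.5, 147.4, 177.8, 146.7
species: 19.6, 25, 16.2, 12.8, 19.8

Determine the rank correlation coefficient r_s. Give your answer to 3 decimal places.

Rank density: 4, 1, 3, 5, 2
Rank species: 3, 5, 2, 1, 4
d = rank(density) − rank(species): 1, -4, 1, 4, -2; Σd² = 38
ρ = 1 − 6Σd² / [n(n²−1)] = 1 − 6×38 / (5×24) = 1 − 228/120 ≈ -0.900

-0.900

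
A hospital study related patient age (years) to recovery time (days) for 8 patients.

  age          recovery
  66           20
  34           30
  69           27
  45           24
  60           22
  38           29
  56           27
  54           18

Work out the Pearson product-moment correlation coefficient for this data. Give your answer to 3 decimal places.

-0.524

n = 8, Σx = 422, Σy = 197, Σx² = 23394, Σy² = 4983, Σxy = 10189
nΣxy − ΣxΣy = 81512 − 83134 = -1622
nΣx² − (Σx)² = 187152 − 178084 = 9068; nΣy² − (Σy)² = 39864 − 38809 = 1055
r = -1622 / √(9068 × 1055) = -1622 / 3093.0147 ≈ -0.524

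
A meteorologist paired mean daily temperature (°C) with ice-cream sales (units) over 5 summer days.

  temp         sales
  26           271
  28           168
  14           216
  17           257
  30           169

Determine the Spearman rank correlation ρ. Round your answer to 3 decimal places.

Rank temp: 3, 4, 1, 2, 5
Rank sales: 5, 1, 3, 4, 2
d = rank(temp) − rank(sales): -2, 3, -2, -2, 3; Σd² = 30
ρ = 1 − 6Σd² / [n(n²−1)] = 1 − 6×30 / (5×24) = 1 − 180/120 ≈ -0.500

-0.500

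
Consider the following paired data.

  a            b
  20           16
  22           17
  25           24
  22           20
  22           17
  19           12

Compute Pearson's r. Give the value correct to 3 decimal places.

0.944

n = 6, Σa = 130, Σb = 106, Σa² = 2838, Σb² = 1954, Σab = 2336
nΣab − ΣaΣb = 14016 − 13780 = 236
nΣa² − (Σa)² = 17028 − 16900 = 128; nΣb² − (Σb)² = 11724 − 11236 = 488
r = 236 / √(128 × 488) = 236 / 249.9280 ≈ 0.944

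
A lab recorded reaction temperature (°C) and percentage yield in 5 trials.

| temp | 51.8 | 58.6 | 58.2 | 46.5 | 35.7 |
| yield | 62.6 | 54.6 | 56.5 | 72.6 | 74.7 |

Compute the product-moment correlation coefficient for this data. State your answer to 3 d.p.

n = 5, Σx = 250.8, Σy = 321, Σx² = 12941.18, Σy² = 20943.02, Σxy = 15773.23
nΣxy − ΣxΣy = 78866.15 − 80506.8 = -1640.65
nΣx² − (Σx)² = 64705.9 − 62900.64 = 1805.26; nΣy² − (Σy)² = 104715.1 − 103041 = 1674.1
r = -1640.65 / √(1805.26 × 1674.1) = -1640.65 / 1738.4435 ≈ -0.944

-0.944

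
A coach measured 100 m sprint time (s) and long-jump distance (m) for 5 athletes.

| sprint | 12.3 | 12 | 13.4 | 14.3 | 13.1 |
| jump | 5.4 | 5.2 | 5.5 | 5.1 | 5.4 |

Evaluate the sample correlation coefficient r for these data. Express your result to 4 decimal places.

n = 5, Σx = 65.1, Σy = 26.6, Σx² = 850.95, Σy² = 141.62, Σxy = 346.19
nΣxy − ΣxΣy = 1730.95 − 1731.66 = -0.71
nΣx² − (Σx)² = 4254.75 − 4238.01 = 16.74; nΣy² − (Σy)² = 708.1 − 707.56 = 0.54
r = -0.71 / √(16.74 × 0.54) = -0.71 / 3.0066 ≈ -0.2361

-0.2361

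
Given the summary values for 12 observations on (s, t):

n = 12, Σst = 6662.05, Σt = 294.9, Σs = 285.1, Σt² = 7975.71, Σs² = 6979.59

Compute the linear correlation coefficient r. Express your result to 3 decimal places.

r = (nΣst − ΣsΣt) / √[(nΣs² − (Σs)²)(nΣt² − (Σt)²)]
Numerator: 12×6662.05 − 285.1×294.9 = -4131.39
Denominator: √[(83755.08 − 81282.01)(95708.52 − 86966.01)] = √[2473.07 × 8742.51] = 4649.8214
r = -4131.39 / 4649.8214 ≈ -0.889

-0.889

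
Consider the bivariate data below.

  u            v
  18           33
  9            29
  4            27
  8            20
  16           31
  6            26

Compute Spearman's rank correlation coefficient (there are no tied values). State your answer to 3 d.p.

Rank u: 6, 4, 1, 3, 5, 2
Rank v: 6, 4, 3, 1, 5, 2
d = rank(u) − rank(v): 0, 0, -2, 2, 0, 0; Σd² = 8
ρ = 1 − 6Σd² / [n(n²−1)] = 1 − 6×8 / (6×35) = 1 − 48/210 ≈ 0.771

0.771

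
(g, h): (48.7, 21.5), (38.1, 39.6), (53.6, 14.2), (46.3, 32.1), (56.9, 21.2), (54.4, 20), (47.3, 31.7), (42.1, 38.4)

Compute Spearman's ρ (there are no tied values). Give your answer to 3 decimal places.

Rank g: 5, 1, 6, 3, 8, 7, 4, 2
Rank h: 4, 8, 1, 6, 3, 2, 5, 7
d = rank(g) − rank(h): 1, -7, 5, -3, 5, 5, -1, -5; Σd² = 160
ρ = 1 − 6Σd² / [n(n²−1)] = 1 − 6×160 / (8×63) = 1 − 960/504 ≈ -0.905

-0.905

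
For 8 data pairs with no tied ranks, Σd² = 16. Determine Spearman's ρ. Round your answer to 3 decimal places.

0.810

ρ = 1 − 6Σd² / [n(n²−1)] = 1 − 6×16 / (8×63)
  = 1 − 96/504 = 1 − 0.1905 ≈ 0.810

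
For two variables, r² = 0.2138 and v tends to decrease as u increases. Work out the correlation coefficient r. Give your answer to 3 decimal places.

|r| = √0.2138 = 0.462
The association is negative, so r = −0.462.

-0.462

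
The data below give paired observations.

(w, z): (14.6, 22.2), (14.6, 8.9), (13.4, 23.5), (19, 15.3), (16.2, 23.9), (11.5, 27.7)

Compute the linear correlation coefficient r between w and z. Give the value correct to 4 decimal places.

n = 6, Σw = 89.3, Σz = 121.5, Σw² = 1361.57, Σz² = 2696.89, Σwz = 1765.39
nΣwz − ΣwΣz = 10592.34 − 10849.95 = -257.61
nΣw² − (Σw)² = 8169.42 − 7974.49 = 194.93; nΣz² − (Σz)² = 16181.34 − 14762.25 = 1419.09
r = -257.61 / √(194.93 × 1419.09) = -257.61 / 525.9498 ≈ -0.4898

-0.4898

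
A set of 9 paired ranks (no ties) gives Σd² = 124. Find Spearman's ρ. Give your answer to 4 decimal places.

-0.0333

ρ = 1 − 6Σd² / [n(n²−1)] = 1 − 6×124 / (9×80)
  = 1 − 744/720 = 1 − 1.03333 ≈ -0.0333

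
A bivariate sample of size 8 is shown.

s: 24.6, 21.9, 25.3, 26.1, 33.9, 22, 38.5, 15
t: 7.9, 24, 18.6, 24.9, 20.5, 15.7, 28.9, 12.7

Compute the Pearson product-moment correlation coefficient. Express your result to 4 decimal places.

0.6053

n = 8, Σs = 207.3, Σt = 153.2, Σs² = 5746.53, Σt² = 3267.62, Σst = 4183.91
nΣst − ΣsΣt = 33471.28 − 31758.36 = 1712.92
nΣs² − (Σs)² = 45972.24 − 42973.29 = 2998.95; nΣt² − (Σt)² = 26140.96 − 23470.24 = 2670.72
r = 1712.92 / √(2998.95 × 2670.72) = 1712.92 / 2830.0805 ≈ 0.6053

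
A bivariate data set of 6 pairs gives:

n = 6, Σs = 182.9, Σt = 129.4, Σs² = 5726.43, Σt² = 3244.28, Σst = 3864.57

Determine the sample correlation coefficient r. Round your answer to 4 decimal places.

-0.3056

r = (nΣst − ΣsΣt) / √[(nΣs² − (Σs)²)(nΣt² − (Σt)²)]
Numerator: 6×3864.57 − 182.9×129.4 = -479.84
Denominator: √[(34358.58 − 33452.41)(19465.68 − 16744.36)] = √[906.17 × 2721.32] = 1570.3434
r = -479.84 / 1570.3434 ≈ -0.3056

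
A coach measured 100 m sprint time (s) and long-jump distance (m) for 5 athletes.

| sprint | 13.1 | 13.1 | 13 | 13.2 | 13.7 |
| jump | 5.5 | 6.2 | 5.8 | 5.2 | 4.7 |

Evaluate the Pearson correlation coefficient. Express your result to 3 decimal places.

n = 5, Σx = 66.1, Σy = 27.4, Σx² = 874.15, Σy² = 151.46, Σxy = 361.7
nΣxy − ΣxΣy = 1808.5 − 1811.14 = -2.64
nΣx² − (Σx)² = 4370.75 − 4369.21 = 1.54; nΣy² − (Σy)² = 757.3 − 750.76 = 6.54
r = -2.64 / √(1.54 × 6.54) = -2.64 / 3.1736 ≈ -0.832

-0.832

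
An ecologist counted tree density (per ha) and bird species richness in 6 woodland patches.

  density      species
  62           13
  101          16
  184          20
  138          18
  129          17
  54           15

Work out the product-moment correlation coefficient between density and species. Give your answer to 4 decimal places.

0.9478

n = 6, Σx = 668, Σy = 99, Σx² = 86502, Σy² = 1663, Σxy = 11589
nΣxy − ΣxΣy = 69534 − 66132 = 3402
nΣx² − (Σx)² = 519012 − 446224 = 72788; nΣy² − (Σy)² = 9978 − 9801 = 177
r = 3402 / √(72788 × 177) = 3402 / 3589.3559 ≈ 0.9478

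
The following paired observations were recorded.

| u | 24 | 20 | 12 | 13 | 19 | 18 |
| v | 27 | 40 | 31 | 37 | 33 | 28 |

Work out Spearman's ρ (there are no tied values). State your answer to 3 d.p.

Rank u: 6, 5, 1, 2, 4, 3
Rank v: 1, 6, 3, 5, 4, 2
d = rank(u) − rank(v): 5, -1, -2, -3, 0, 1; Σd² = 40
ρ = 1 − 6Σd² / [n(n²−1)] = 1 − 6×40 / (6×35) = 1 − 240/210 ≈ -0.143

-0.143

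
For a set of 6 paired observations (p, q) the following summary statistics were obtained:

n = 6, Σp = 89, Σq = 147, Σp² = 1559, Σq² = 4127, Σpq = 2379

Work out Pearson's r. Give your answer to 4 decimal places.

r = (nΣpq − ΣpΣq) / √[(nΣp² − (Σp)²)(nΣq² − (Σq)²)]
Numerator: 6×2379 − 89×147 = 1191
Denominator: √[(9354 − 7921)(24762 − 21609)] = √[1433 × 3153] = 2125.6173
r = 1191 / 2125.6173 ≈ 0.5603

0.5603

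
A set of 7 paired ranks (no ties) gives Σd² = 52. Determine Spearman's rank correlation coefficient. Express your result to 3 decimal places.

ρ = 1 − 6Σd² / [n(n²−1)] = 1 − 6×52 / (7×48)
  = 1 − 312/336 = 1 − 0.9286 ≈ 0.071

0.071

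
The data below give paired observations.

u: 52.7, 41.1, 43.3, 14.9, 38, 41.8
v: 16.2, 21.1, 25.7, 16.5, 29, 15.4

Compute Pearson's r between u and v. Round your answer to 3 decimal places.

n = 6, Σu = 231.8, Σv = 123.9, Σu² = 9754.64, Σv² = 2718.55, Σuv = 4825.33
nΣuv − ΣuΣv = 28951.98 − 28720.02 = 231.96
nΣu² − (Σu)² = 58527.84 − 53731.24 = 4796.6; nΣv² − (Σv)² = 16311.3 − 15351.21 = 960.09
r = 231.96 / √(4796.6 × 960.09) = 231.96 / 2145.9654 ≈ 0.108

0.108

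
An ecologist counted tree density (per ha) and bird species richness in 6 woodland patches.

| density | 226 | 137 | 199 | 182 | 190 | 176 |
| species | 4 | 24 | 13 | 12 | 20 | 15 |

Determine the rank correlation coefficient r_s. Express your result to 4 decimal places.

Rank density: 6, 1, 5, 3, 4, 2
Rank species: 1, 6, 3, 2, 5, 4
d = rank(density) − rank(species): 5, -5, 2, 1, -1, -2; Σd² = 60
ρ = 1 − 6Σd² / [n(n²−1)] = 1 − 6×60 / (6×35) = 1 − 360/210 ≈ -0.7143

-0.7143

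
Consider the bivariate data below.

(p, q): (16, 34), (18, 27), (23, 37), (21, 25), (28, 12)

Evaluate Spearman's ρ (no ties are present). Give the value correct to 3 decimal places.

-0.400

Rank p: 1, 2, 4, 3, 5
Rank q: 4, 3, 5, 2, 1
d = rank(p) − rank(q): -3, -1, -1, 1, 4; Σd² = 28
ρ = 1 − 6Σd² / [n(n²−1)] = 1 − 6×28 / (5×24) = 1 − 168/120 ≈ -0.400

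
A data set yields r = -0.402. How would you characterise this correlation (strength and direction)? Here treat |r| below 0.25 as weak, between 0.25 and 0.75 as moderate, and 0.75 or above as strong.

r = -0.402 < 0 so the relationship is negative.
|r| = 0.402, which falls in the moderate range.

moderate negative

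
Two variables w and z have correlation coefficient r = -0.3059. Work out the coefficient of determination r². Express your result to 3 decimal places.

0.094

r² = (-0.3059)² = 0.094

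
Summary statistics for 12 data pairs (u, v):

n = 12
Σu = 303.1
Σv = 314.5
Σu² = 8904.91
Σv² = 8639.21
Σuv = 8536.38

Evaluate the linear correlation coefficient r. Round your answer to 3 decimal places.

r = (nΣuv − ΣuΣv) / √[(nΣu² − (Σu)²)(nΣv² − (Σv)²)]
Numerator: 12×8536.38 − 303.1×314.5 = 7111.61
Denominator: √[(106858.92 − 91869.61)(103670.52 − 98910.25)] = √[14989.31 × 4760.27] = 8447.0801
r = 7111.61 / 8447.0801 ≈ 0.842

0.842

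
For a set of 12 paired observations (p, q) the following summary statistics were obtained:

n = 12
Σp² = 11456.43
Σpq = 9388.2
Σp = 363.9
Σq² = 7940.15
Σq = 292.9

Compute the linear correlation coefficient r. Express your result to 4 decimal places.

r = (nΣpq − ΣpΣq) / √[(nΣp² − (Σp)²)(nΣq² − (Σq)²)]
Numerator: 12×9388.2 − 363.9×292.9 = 6072.09
Denominator: √[(137477.16 − 132423.21)(95281.8 − 85790.41)] = √[5053.95 × 9491.39] = 6925.9664
r = 6072.09 / 6925.9664 ≈ 0.8767

0.8767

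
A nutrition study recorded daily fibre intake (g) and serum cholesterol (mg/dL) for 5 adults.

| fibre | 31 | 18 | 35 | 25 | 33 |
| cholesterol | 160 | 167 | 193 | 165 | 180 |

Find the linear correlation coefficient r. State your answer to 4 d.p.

n = 5, Σx = 142, Σy = 865, Σx² = 4224, Σy² = 150363, Σxy = 24786
nΣxy − ΣxΣy = 123930 − 122830 = 1100
nΣx² − (Σx)² = 21120 − 20164 = 956; nΣy² − (Σy)² = 751815 − 748225 = 3590
r = 1100 / √(956 × 3590) = 1100 / 1852.5766 ≈ 0.5938

0.5938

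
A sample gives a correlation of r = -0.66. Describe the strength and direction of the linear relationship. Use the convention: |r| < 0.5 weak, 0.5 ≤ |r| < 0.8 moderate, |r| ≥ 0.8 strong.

moderate negative

r = -0.66 < 0 so the relationship is negative.
|r| = 0.66, which falls in the moderate range.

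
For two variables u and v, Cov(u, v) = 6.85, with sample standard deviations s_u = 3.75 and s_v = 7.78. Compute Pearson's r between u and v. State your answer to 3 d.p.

0.235

r = Cov(u,v) / (s_u · s_v) = 6.85 / (3.75 × 7.78)
  = 6.85 / 29.1750 ≈ 0.235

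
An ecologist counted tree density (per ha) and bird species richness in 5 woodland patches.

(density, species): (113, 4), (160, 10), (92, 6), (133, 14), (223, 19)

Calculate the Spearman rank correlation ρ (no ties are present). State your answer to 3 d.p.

0.800

Rank density: 2, 4, 1, 3, 5
Rank species: 1, 3, 2, 4, 5
d = rank(density) − rank(species): 1, 1, -1, -1, 0; Σd² = 4
ρ = 1 − 6Σd² / [n(n²−1)] = 1 − 6×4 / (5×24) = 1 − 24/120 ≈ 0.800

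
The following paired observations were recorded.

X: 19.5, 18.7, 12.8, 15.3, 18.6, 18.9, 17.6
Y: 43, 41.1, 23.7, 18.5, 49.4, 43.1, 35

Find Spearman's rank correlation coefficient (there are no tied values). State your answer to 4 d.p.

Rank X: 7, 5, 1, 2, 4, 6, 3
Rank Y: 5, 4, 2, 1, 7, 6, 3
d = rank(X) − rank(Y): 2, 1, -1, 1, -3, 0, 0; Σd² = 16
ρ = 1 − 6Σd² / [n(n²−1)] = 1 − 6×16 / (7×48) = 1 − 96/336 ≈ 0.7143

0.7143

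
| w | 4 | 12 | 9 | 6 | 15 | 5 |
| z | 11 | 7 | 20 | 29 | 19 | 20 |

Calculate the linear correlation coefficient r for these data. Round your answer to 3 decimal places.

n = 6, Σw = 51, Σz = 106, Σw² = 527, Σz² = 2172, Σwz = 867
nΣwz − ΣwΣz = 5202 − 5406 = -204
nΣw² − (Σw)² = 3162 − 2601 = 561; nΣz² − (Σz)² = 13032 − 11236 = 1796
r = -204 / √(561 × 1796) = -204 / 1003.7709 ≈ -0.203

-0.203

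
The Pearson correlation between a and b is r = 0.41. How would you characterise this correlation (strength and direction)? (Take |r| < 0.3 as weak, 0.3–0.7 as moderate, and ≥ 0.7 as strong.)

r = 0.41 > 0 so the relationship is positive.
|r| = 0.41, which falls in the moderate range.

moderate positive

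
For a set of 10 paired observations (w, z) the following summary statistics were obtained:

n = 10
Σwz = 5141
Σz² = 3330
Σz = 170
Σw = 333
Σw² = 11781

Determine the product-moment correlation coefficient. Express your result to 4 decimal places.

-0.9423

r = (nΣwz − ΣwΣz) / √[(nΣw² − (Σw)²)(nΣz² − (Σz)²)]
Numerator: 10×5141 − 333×170 = -5200
Denominator: √[(117810 − 110889)(33300 − 28900)] = √[6921 × 4400] = 5518.3693
r = -5200 / 5518.3693 ≈ -0.9423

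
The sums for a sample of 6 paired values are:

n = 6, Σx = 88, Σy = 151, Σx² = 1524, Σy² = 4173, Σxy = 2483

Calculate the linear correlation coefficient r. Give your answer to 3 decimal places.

0.910

r = (nΣxy − ΣxΣy) / √[(nΣx² − (Σx)²)(nΣy² − (Σy)²)]
Numerator: 6×2483 − 88×151 = 1610
Denominator: √[(9144 − 7744)(25038 − 22801)] = √[1400 × 2237] = 1769.6892
r = 1610 / 1769.6892 ≈ 0.910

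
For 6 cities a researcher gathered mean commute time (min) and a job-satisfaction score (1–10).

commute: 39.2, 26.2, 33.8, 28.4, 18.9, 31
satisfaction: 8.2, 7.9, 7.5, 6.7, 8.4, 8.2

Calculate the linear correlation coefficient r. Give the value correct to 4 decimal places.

n = 6, Σx = 177.5, Σy = 46.9, Σx² = 5490.29, Σy² = 368.59, Σxy = 1385.16
nΣxy − ΣxΣy = 8310.96 − 8324.75 = -13.79
nΣx² − (Σx)² = 32941.74 − 31506.25 = 1435.49; nΣy² − (Σy)² = 2211.54 − 2199.61 = 11.93
r = -13.79 / √(1435.49 × 11.93) = -13.79 / 130.8640 ≈ -0.1054

-0.1054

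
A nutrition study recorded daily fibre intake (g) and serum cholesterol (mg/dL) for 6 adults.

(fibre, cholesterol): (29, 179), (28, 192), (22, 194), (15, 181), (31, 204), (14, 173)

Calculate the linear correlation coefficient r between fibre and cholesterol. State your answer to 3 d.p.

0.662

n = 6, Σx = 139, Σy = 1123, Σx² = 3491, Σy² = 210847, Σxy = 26296
nΣxy − ΣxΣy = 157776 − 156097 = 1679
nΣx² − (Σx)² = 20946 − 19321 = 1625; nΣy² − (Σy)² = 1265082 − 1261129 = 3953
r = 1679 / √(1625 × 3953) = 1679 / 2534.4871 ≈ 0.662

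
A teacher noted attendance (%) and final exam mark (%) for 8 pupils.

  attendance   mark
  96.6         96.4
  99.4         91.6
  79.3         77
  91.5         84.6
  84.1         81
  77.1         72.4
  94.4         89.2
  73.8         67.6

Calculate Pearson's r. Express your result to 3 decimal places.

n = 8, Σx = 696.2, Σy = 659.8, Σx² = 61247.68, Σy² = 55098.84, Σxy = 58067.78
nΣxy − ΣxΣy = 464542.24 − 459352.76 = 5189.48
nΣx² − (Σx)² = 489981.44 − 484694.44 = 5287; nΣy² − (Σy)² = 440790.72 − 435336.04 = 5454.68
r = 5189.48 / √(5287 × 5454.68) = 5189.48 / 5370.1856 ≈ 0.966

0.966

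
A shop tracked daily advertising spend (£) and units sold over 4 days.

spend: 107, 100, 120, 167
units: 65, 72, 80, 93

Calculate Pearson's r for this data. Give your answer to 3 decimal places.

0.921

n = 4, Σx = 494, Σy = 310, Σx² = 63738, Σy² = 24458, Σxy = 39286
nΣxy − ΣxΣy = 157144 − 153140 = 4004
nΣx² − (Σx)² = 254952 − 244036 = 10916; nΣy² − (Σy)² = 97832 − 96100 = 1732
r = 4004 / √(10916 × 1732) = 4004 / 4348.1619 ≈ 0.921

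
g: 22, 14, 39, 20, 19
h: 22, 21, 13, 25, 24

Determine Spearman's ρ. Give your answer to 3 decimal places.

-0.300

Rank g: 4, 1, 5, 3, 2
Rank h: 3, 2, 1, 5, 4
d = rank(g) − rank(h): 1, -1, 4, -2, -2; Σd² = 26
ρ = 1 − 6Σd² / [n(n²−1)] = 1 − 6×26 / (5×24) = 1 − 156/120 ≈ -0.300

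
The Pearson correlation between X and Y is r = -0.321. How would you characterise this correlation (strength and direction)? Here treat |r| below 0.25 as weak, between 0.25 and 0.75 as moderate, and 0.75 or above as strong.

r = -0.321 < 0 so the relationship is negative.
|r| = 0.321, which falls in the moderate range.

moderate negative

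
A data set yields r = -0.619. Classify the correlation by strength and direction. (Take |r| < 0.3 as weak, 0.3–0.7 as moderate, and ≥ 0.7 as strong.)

moderate negative

r = -0.619 < 0 so the relationship is negative.
|r| = 0.619, which falls in the moderate range.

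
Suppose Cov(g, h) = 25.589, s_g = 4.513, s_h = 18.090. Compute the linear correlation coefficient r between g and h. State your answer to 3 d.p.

r = Cov(g,h) / (s_g · s_h) = 25.589 / (4.513 × 18.090)
  = 25.589 / 81.6402 ≈ 0.313

0.313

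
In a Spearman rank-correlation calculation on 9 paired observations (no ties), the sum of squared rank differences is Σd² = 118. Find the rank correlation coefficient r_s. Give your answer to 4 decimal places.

0.0167

ρ = 1 − 6Σd² / [n(n²−1)] = 1 − 6×118 / (9×80)
  = 1 − 708/720 = 1 − 0.98333 ≈ 0.0167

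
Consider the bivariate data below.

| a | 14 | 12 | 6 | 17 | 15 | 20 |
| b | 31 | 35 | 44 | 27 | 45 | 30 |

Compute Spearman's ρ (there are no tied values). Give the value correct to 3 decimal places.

Rank a: 3, 2, 1, 5, 4, 6
Rank b: 3, 4, 5, 1, 6, 2
d = rank(a) − rank(b): 0, -2, -4, 4, -2, 4; Σd² = 56
ρ = 1 − 6Σd² / [n(n²−1)] = 1 − 6×56 / (6×35) = 1 − 336/210 ≈ -0.600

-0.600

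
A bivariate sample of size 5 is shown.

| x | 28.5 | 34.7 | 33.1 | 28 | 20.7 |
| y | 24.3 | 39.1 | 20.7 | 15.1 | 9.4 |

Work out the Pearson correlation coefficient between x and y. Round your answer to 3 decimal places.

n = 5, Σx = 145, Σy = 108.6, Σx² = 4324.44, Σy² = 2864.16, Σxy = 3351.87
nΣxy − ΣxΣy = 16759.35 − 15747 = 1012.35
nΣx² − (Σx)² = 21622.2 − 21025 = 597.2; nΣy² − (Σy)² = 14320.8 − 11793.96 = 2526.84
r = 1012.35 / √(597.2 × 2526.84) = 1012.35 / 1228.4254 ≈ 0.824

0.824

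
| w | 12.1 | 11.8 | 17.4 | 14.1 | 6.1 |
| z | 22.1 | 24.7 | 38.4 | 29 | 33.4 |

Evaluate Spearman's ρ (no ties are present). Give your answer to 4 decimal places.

Rank w: 3, 2, 5, 4, 1
Rank z: 1, 2, 5, 3, 4
d = rank(w) − rank(z): 2, 0, 0, 1, -3; Σd² = 14
ρ = 1 − 6Σd² / [n(n²−1)] = 1 − 6×14 / (5×24) = 1 − 84/120 ≈ 0.3000

0.3000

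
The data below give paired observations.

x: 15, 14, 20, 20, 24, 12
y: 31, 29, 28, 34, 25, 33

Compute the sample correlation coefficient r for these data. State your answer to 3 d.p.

-0.565

n = 6, Σx = 105, Σy = 180, Σx² = 1941, Σy² = 5456, Σxy = 3107
nΣxy − ΣxΣy = 18642 − 18900 = -258
nΣx² − (Σx)² = 11646 − 11025 = 621; nΣy² − (Σy)² = 32736 − 32400 = 336
r = -258 / √(621 × 336) = -258 / 456.7888 ≈ -0.565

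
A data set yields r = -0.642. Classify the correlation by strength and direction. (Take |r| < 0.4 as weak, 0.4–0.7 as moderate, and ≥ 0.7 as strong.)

moderate negative

r = -0.642 < 0 so the relationship is negative.
|r| = 0.642, which falls in the moderate range.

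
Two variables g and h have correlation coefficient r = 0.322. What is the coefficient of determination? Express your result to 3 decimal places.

0.104

r² = (0.322)² = 0.104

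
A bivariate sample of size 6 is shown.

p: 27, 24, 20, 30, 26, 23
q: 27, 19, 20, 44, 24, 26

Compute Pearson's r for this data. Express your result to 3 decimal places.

n = 6, Σp = 150, Σq = 160, Σp² = 3810, Σq² = 4678, Σpq = 4127
nΣpq − ΣpΣq = 24762 − 24000 = 762
nΣp² − (Σp)² = 22860 − 22500 = 360; nΣq² − (Σq)² = 28068 − 25600 = 2468
r = 762 / √(360 × 2468) = 762 / 942.5922 ≈ 0.808

0.808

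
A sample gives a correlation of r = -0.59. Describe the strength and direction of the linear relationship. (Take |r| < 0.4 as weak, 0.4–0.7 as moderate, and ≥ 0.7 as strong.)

r = -0.59 < 0 so the relationship is negative.
|r| = 0.59, which falls in the moderate range.

moderate negative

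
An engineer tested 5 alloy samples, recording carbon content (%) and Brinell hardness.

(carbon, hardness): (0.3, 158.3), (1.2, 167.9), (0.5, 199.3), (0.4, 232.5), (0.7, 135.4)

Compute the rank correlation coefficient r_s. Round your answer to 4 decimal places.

-0.2000

Rank carbon: 1, 5, 3, 2, 4
Rank hardness: 2, 3, 4, 5, 1
d = rank(carbon) − rank(hardness): -1, 2, -1, -3, 3; Σd² = 24
ρ = 1 − 6Σd² / [n(n²−1)] = 1 − 6×24 / (5×24) = 1 − 144/120 ≈ -0.2000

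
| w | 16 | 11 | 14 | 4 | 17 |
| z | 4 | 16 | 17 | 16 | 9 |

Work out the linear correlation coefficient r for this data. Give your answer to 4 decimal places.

n = 5, Σw = 62, Σz = 62, Σw² = 878, Σz² = 898, Σwz = 695
nΣwz − ΣwΣz = 3475 − 3844 = -369
nΣw² − (Σw)² = 4390 − 3844 = 546; nΣz² − (Σz)² = 4490 − 3844 = 646
r = -369 / √(546 × 646) = -369 / 593.8990 ≈ -0.6213

-0.6213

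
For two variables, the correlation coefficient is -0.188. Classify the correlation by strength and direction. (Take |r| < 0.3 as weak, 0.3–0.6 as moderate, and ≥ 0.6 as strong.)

r = -0.188 < 0 so the relationship is negative.
|r| = 0.188, which falls in the weak range.

weak negative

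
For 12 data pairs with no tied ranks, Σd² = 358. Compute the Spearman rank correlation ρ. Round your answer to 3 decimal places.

ρ = 1 − 6Σd² / [n(n²−1)] = 1 − 6×358 / (12×143)
  = 1 − 2148/1716 = 1 − 1.2517 ≈ -0.252

-0.252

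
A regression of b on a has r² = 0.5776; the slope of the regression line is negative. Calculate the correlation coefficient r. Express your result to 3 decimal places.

-0.760

|r| = √0.5776 = 0.760
The association is negative, so r = −0.760.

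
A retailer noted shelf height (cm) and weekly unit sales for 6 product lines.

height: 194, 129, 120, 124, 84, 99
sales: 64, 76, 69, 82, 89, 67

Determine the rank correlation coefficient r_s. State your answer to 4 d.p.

-0.4857

Rank height: 6, 5, 3, 4, 1, 2
Rank sales: 1, 4, 3, 5, 6, 2
d = rank(height) − rank(sales): 5, 1, 0, -1, -5, 0; Σd² = 52
ρ = 1 − 6Σd² / [n(n²−1)] = 1 − 6×52 / (6×35) = 1 − 312/210 ≈ -0.4857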